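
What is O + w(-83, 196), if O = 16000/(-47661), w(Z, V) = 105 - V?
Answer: -4353151/47661 ≈ -91.336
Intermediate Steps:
O = -16000/47661 (O = 16000*(-1/47661) = -16000/47661 ≈ -0.33570)
O + w(-83, 196) = -16000/47661 + (105 - 1*196) = -16000/47661 + (105 - 196) = -16000/47661 - 91 = -4353151/47661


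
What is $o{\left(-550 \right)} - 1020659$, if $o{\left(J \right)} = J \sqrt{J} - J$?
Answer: $-1020109 - 2750 i \sqrt{22} \approx -1.0201 \cdot 10^{6} - 12899.0 i$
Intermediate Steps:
$o{\left(J \right)} = J^{\frac{3}{2}} - J$
$o{\left(-550 \right)} - 1020659 = \left(\left(-550\right)^{\frac{3}{2}} - -550\right) - 1020659 = \left(- 2750 i \sqrt{22} + 550\right) - 1020659 = \left(550 - 2750 i \sqrt{22}\right) - 1020659 = -1020109 - 2750 i \sqrt{22}$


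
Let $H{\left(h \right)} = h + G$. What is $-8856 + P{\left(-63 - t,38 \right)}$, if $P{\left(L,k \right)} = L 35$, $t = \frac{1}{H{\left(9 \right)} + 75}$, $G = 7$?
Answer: $- \frac{143798}{13} \approx -11061.0$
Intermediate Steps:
$H{\left(h \right)} = 7 + h$ ($H{\left(h \right)} = h + 7 = 7 + h$)
$t = \frac{1}{91}$ ($t = \frac{1}{\left(7 + 9\right) + 75} = \frac{1}{16 + 75} = \frac{1}{91} \approx 0.010989$)
$P{\left(L,k \right)} = 35 L$
$-8856 + P{\left(-63 - t,38 \right)} = -8856 + 35 \left(-63 - \frac{1}{91}\right) = -8856 + 35 \left(- \frac{5734}{91}\right) = -8856 - \frac{28670}{13} = - \frac{143798}{13}$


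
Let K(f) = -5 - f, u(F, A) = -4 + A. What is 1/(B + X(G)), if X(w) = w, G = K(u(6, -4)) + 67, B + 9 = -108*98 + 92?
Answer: -1/10431 ≈ -9.5868e-5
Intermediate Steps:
B = -10501 (B = -9 + (-108*98 + 92) = -9 + (-10584 + 92) = -9 - 10492 = -10501)
G = 70 (G = (-5 - (-4 - 4)) + 67 = (-5 - 1*(-8)) + 67 = (-5 + 8) + 67 = 3 + 67 = 70)
1/(B + X(G)) = 1/(-10501 + 70) = 1/(-10431) = -1/10431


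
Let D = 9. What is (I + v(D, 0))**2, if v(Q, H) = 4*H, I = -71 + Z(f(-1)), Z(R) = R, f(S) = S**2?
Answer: 4900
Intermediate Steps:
I = -70 (I = -71 + (-1)**2 = -71 + 1 = -70)
(I + v(D, 0))**2 = (-70 + 4*0)**2 = (-70 + 0)**2 = (-70)**2 = 4900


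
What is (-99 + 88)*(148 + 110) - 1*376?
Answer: -3214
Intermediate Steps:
(-99 + 88)*(148 + 110) - 1*376 = -11*258 - 376 = -2838 - 376 = -3214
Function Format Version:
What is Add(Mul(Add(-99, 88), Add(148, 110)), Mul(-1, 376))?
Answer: -3214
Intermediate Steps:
Add(Mul(Add(-99, 88), Add(148, 110)), Mul(-1, 376)) = Add(Mul(-11, 258), -376) = Add(-2838, -376) = -3214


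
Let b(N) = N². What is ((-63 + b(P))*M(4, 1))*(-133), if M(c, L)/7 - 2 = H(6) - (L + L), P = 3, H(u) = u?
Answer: 301644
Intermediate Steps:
M(c, L) = 56 - 14*L (M(c, L) = 14 + 7*(6 - (L + L)) = 14 + 7*(6 - 2*L) = 14 + (42 - 14*L) = 56 - 14*L)
((-63 + b(P))*M(4, 1))*(-133) = ((-63 + 3²)*(56 - 14*1))*(-133) = ((-63 + 9)*(56 - 14))*(-133) = -54*42*(-133) = -2268*(-133) = 301644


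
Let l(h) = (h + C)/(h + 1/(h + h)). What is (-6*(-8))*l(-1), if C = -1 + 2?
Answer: 0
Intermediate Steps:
C = 1
l(h) = (1 + h)/(h + 1/(2*h)) (l(h) = (h + 1)/(h + 1/(h + h)) = (1 + h)/(h + 1/(2*h)))
(-6*(-8))*l(-1) = (-6*(-8))*(2*(-1)*(1 - 1)/(1 + 2*(-1)**2)) = 48*(2*(-1)*0/(1 + 2*1)) = 48*(2*(-1)*0/(1 + 2)) = 48*(2*(-1)*0/3) = 48*(2*(-1)*(1/3)*0) = 48*0 = 0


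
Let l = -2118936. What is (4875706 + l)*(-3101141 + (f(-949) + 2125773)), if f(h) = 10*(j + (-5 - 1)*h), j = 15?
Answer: -2531481242060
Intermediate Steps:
f(h) = 150 - 60*h (f(h) = 10*(15 + (-5 - 1)*h) = 10*(15 - 6*h) = 150 - 60*h)
(4875706 + l)*(-3101141 + (f(-949) + 2125773)) = (4875706 - 2118936)*(-3101141 + ((150 - 60*(-949)) + 2125773)) = 2756770*(-3101141 + ((150 + 56940) + 2125773)) = 2756770*(-3101141 + (57090 + 2125773)) = 2756770*(-3101141 + 2182863) = 2756770*(-918278) = -2531481242060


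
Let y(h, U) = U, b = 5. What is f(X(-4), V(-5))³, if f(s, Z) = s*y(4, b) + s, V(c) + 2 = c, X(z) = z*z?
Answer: 884736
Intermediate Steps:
X(z) = z²
V(c) = -2 + c
f(s, Z) = 6*s (f(s, Z) = s*5 + s = 5*s + s = 6*s)
f(X(-4), V(-5))³ = (6*(-4)²)³ = (6*16)³ = 96³ = 884736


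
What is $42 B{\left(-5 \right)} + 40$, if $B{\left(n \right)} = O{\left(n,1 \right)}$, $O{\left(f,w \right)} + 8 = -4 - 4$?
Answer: $-632$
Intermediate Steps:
$O{\left(f,w \right)} = -16$ ($O{\left(f,w \right)} = -8 - 8 = -16$)
$B{\left(n \right)} = -16$
$42 B{\left(-5 \right)} + 40 = 42 \left(-16\right) + 40 = -672 + 40 = -632$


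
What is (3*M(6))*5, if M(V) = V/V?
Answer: 15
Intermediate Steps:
M(V) = 1
(3*M(6))*5 = (3*1)*5 = 3*5 = 15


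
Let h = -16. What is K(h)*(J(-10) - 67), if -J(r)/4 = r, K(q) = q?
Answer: 432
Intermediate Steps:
J(r) = -4*r
K(h)*(J(-10) - 67) = -16*(-4*(-10) - 67) = -16*(40 - 67) = -16*(-27) = 432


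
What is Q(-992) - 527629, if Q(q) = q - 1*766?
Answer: -529387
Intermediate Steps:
Q(q) = -766 + q (Q(q) = q - 766 = -766 + q)
Q(-992) - 527629 = (-766 - 992) - 527629 = -1758 - 527629 = -529387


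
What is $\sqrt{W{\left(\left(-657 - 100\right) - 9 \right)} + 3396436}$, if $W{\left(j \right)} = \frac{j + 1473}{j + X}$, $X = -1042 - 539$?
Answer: $\frac{\sqrt{18708956970995}}{2347} \approx 1842.9$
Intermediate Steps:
$X = -1581$ ($X = -1042 - 539 = -1581$)
$W{\left(j \right)} = \frac{1473 + j}{-1581 + j}$ ($W{\left(j \right)} = \frac{j + 1473}{j - 1581} = \frac{1473 + j}{-1581 + j}$)
$\sqrt{W{\left(\left(-657 - 100\right) - 9 \right)} + 3396436} = \sqrt{\frac{1473 - 766}{-1581 - 766} + 3396436} = \sqrt{\frac{1}{-2347} \cdot 707 + 3396436} = \sqrt{\left(- \frac{1}{2347}\right) 707 + 3396436} = \sqrt{- \frac{707}{2347} + 3396436} = \sqrt{\frac{7971434585}{2347}} = \frac{\sqrt{18708956970995}}{2347}$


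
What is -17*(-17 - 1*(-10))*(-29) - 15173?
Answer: -18624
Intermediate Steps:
-17*(-17 - 1*(-10))*(-29) - 15173 = -17*(-17 + 10)*(-29) - 15173 = -17*(-7)*(-29) - 15173 = 119*(-29) - 15173 = -3451 - 15173 = -18624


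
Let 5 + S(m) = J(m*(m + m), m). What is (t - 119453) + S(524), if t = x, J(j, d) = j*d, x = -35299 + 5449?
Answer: 287606340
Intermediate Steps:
x = -29850
J(j, d) = d*j
S(m) = -5 + 2*m³ (S(m) = -5 + m*(m*(m + m)) = -5 + m*(m*(2*m)) = -5 + m*(2*m²) = -5 + 2*m³)
t = -29850
(t - 119453) + S(524) = (-29850 - 119453) + (-5 + 2*524³) = -149303 + (-5 + 2*143877824) = -149303 + (-5 + 287755648) = -149303 + 287755643 = 287606340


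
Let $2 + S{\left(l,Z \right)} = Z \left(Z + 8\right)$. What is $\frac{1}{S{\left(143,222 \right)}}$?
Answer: $\frac{1}{51058} \approx 1.9586 \cdot 10^{-5}$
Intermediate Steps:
$S{\left(l,Z \right)} = -2 + Z \left(8 + Z\right)$ ($S{\left(l,Z \right)} = -2 + Z \left(Z + 8\right) = -2 + Z \left(8 + Z\right)$)
$\frac{1}{S{\left(143,222 \right)}} = \frac{1}{-2 + 222^{2} + 8 \cdot 222} = \frac{1}{-2 + 49284 + 1776} = \frac{1}{51058}$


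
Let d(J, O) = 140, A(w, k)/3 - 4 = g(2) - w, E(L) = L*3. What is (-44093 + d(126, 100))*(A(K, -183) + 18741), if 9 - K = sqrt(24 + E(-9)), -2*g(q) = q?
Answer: -822932019 - 131859*I*sqrt(3) ≈ -8.2293e+8 - 2.2839e+5*I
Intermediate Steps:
E(L) = 3*L
g(q) = -q/2
K = 9 - I*sqrt(3) (K = 9 - sqrt(24 + 3*(-9)) = 9 - sqrt(24 - 27) = 9 - sqrt(-3) = 9 - I*sqrt(3) ≈ 9.0 - 1.732*I)
A(w, k) = 9 - 3*w (A(w, k) = 12 + 3*(-1/2*2 - w) = 12 + 3*(-1 - w) = 12 + (-3 - 3*w) = 9 - 3*w)
(-44093 + d(126, 100))*(A(K, -183) + 18741) = (-44093 + 140)*((9 - 3*(9 - I*sqrt(3))) + 18741) = -43953*((9 + (-27 + 3*I*sqrt(3))) + 18741) = -43953*((-18 + 3*I*sqrt(3)) + 18741) = -43953*(18723 + 3*I*sqrt(3)) = -822932019 - 131859*I*sqrt(3)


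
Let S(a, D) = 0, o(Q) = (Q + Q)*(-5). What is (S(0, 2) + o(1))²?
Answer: 100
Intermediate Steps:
o(Q) = -10*Q (o(Q) = (2*Q)*(-5) = -10*Q)
(S(0, 2) + o(1))² = (0 - 10*1)² = (0 - 10)² = (-10)² = 100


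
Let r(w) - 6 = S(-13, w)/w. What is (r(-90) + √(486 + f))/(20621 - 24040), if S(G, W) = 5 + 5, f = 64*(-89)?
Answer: -53/30771 - I*√5210/3419 ≈ -0.0017224 - 0.021112*I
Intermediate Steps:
f = -5696
S(G, W) = 10
r(w) = 6 + 10/w
(r(-90) + √(486 + f))/(20621 - 24040) = ((6 + 10/(-90)) + √(486 - 5696))/(20621 - 24040) = ((6 + 10*(-1/90)) + √(-5210))/(-3419) = ((6 - ⅑) + I*√5210)*(-1/3419) = (53/9 + I*√5210)*(-1/3419) = -53/30771 - I*√5210/3419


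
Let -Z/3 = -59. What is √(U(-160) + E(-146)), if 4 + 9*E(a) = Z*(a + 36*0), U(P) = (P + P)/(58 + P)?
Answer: I*√7461334/51 ≈ 53.56*I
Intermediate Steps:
Z = 177 (Z = -3*(-59) = 177)
U(P) = 2*P/(58 + P) (U(P) = (2*P)/(58 + P) = 2*P/(58 + P))
E(a) = -4/9 + 59*a/3 (E(a) = -4/9 + (177*(a + 36*0))/9 = -4/9 + (177*(a + 0))/9 = -4/9 + (177*a)/9 = -4/9 + 59*a/3)
√(U(-160) + E(-146)) = √(2*(-160)/(58 - 160) + (-4/9 + (59/3)*(-146))) = √(2*(-160)/(-102) + (-4/9 - 8614/3)) = √(2*(-160)*(-1/102) - 25846/9) = √(160/51 - 25846/9) = √(-438902/153) = I*√7461334/51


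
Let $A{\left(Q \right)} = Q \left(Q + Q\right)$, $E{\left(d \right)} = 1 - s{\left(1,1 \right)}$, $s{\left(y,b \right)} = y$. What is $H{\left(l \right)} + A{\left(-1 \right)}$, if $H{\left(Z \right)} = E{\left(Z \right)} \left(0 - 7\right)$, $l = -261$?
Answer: $2$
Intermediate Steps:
$E{\left(d \right)} = 0$ ($E{\left(d \right)} = 1 - 1 = 0$)
$A{\left(Q \right)} = 2 Q^{2}$ ($A{\left(Q \right)} = Q 2 Q = 2 Q^{2}$)
$H{\left(Z \right)} = 0$ ($H{\left(Z \right)} = 0 \left(0 - 7\right) = 0 \left(-7\right) = 0$)
$H{\left(l \right)} + A{\left(-1 \right)} = 0 + 2 \left(-1\right)^{2} = 0 + 2 \cdot 1 = 0 + 2 = 2$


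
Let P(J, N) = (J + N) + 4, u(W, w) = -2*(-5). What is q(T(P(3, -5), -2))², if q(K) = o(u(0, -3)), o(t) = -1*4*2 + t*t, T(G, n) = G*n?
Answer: 8464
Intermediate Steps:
u(W, w) = 10
P(J, N) = 4 + J + N
o(t) = -8 + t² (o(t) = -4*2 + t² = -8 + t²)
q(K) = 92 (q(K) = -8 + 10² = -8 + 100 = 92)
q(T(P(3, -5), -2))² = 92² = 8464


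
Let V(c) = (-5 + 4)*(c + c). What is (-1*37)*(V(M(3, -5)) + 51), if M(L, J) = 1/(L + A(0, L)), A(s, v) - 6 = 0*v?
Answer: -16909/9 ≈ -1878.8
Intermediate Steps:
A(s, v) = 6 (A(s, v) = 6 + 0*v = 6 + 0 = 6)
M(L, J) = 1/(6 + L) (M(L, J) = 1/(L + 6) = 1/(6 + L))
V(c) = -2*c
(-1*37)*(V(M(3, -5)) + 51) = (-1*37)*(-2/(6 + 3) + 51) = -37*(-2/9 + 51) = -37*457/9 = -16909/9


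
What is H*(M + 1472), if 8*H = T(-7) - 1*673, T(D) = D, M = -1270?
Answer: -17170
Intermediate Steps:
H = -85 (H = (-7 - 1*673)/8 = (-7 - 673)/8 = (⅛)*(-680) = -85)
H*(M + 1472) = -85*(-1270 + 1472) = -85*202 = -17170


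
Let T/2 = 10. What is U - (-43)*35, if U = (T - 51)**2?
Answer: 2466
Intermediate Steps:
T = 20 (T = 2*10 = 20)
U = 961 (U = (20 - 51)**2 = (-31)**2 = 961)
U - (-43)*35 = 961 - (-43)*35 = 961 - 1*(-1505) = 961 + 1505 = 2466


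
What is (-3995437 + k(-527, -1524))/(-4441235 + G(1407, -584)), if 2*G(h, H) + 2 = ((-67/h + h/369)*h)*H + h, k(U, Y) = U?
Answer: 327669048/490976641 ≈ 0.66738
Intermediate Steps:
G(h, H) = -1 + h/2 + H*h*(-67/h + h/369)/2 (G(h, H) = -1 + (((-67/h + h/369)*h)*H + h)/2 = -1 + ((h*(-67/h + h/369))*H + h)/2 = -1 + (H*h*(-67/h + h/369) + h)/2 = -1 + (h + H*h*(-67/h + h/369))/2 = -1 + (h/2 + H*h*(-67/h + h/369)/2) = -1 + h/2 + H*h*(-67/h + h/369)/2)
(-3995437 + k(-527, -1524))/(-4441235 + G(1407, -584)) = (-3995437 - 527)/(-4441235 + (-1 + (1/2)*1407 - 67/2*(-584) + (1/738)*(-584)*1407**2)) = -3995964/(-4441235 + (-1 + 1407/2 + 19564 + (1/738)*(-584)*1979649)) = -3995964/(-4441235 + (-1 + 1407/2 + 19564 - 64228612/41)) = -3995964/(-4441235 - 126795371/82) = -3995964/(-490976641/82) = -3995964*(-82/490976641) = 327669048/490976641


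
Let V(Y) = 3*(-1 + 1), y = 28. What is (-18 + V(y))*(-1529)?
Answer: 27522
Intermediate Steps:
V(Y) = 0 (V(Y) = 3*0 = 0)
(-18 + V(y))*(-1529) = (-18 + 0)*(-1529) = -18*(-1529) = 27522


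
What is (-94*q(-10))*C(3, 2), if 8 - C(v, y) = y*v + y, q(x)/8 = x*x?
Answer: 0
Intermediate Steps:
q(x) = 8*x² (q(x) = 8*(x*x) = 8*x²)
C(v, y) = 8 - y - v*y (C(v, y) = 8 - (y*v + y) = 8 - (v*y + y) = 8 - (y + v*y) = 8 + (-y - v*y) = 8 - y - v*y)
(-94*q(-10))*C(3, 2) = (-752*(-10)²)*(8 - 1*2 - 1*3*2) = (-752*100)*(8 - 2 - 6) = -94*800*0 = -75200*0 = 0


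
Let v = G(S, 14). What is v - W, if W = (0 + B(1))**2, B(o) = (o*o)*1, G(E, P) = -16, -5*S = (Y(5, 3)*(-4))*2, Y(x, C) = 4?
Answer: -17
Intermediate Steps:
S = 32/5 (S = -4*(-4)*2/5 = -(-16)*2/5 = -1/5*(-32) = 32/5 ≈ 6.4000)
B(o) = o**2 (B(o) = o**2*1 = o**2)
v = -16
W = 1 (W = (0 + 1**2)**2 = (0 + 1)**2 = 1**2 = 1)
v - W = -16 - 1*1 = -16 - 1 = -17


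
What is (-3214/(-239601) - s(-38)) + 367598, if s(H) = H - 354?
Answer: 88170775204/239601 ≈ 3.6799e+5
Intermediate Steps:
s(H) = -354 + H
(-3214/(-239601) - s(-38)) + 367598 = (-3214/(-239601) - (-354 - 38)) + 367598 = (-3214*(-1/239601) - 1*(-392)) + 367598 = (3214/239601 + 392) + 367598 = 93926806/239601 + 367598 = 88170775204/239601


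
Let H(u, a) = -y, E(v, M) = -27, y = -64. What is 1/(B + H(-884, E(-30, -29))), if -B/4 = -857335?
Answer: 1/3429404 ≈ 2.9160e-7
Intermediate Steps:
B = 3429340 (B = -4*(-857335) = 3429340)
H(u, a) = 64 (H(u, a) = -1*(-64) = 64)
1/(B + H(-884, E(-30, -29))) = 1/(3429340 + 64) = 1/3429404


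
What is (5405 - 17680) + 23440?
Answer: 11165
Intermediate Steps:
(5405 - 17680) + 23440 = -12275 + 23440 = 11165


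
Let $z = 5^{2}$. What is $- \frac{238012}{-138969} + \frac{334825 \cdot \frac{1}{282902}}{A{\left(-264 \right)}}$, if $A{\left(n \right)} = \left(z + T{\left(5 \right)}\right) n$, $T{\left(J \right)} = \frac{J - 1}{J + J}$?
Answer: $\frac{752448025036649}{439380059432688} \approx 1.7125$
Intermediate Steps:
$z = 25$
$T{\left(J \right)} = \frac{-1 + J}{2 J}$
$A{\left(n \right)} = \frac{127 n}{5}$ ($A{\left(n \right)} = \left(25 + \frac{-1 + 5}{2 \cdot 5}\right) n = \left(25 + \frac{1}{2} \cdot \frac{1}{5} \cdot 4\right) n = \left(25 + \frac{2}{5}\right) n = \frac{127 n}{5}$)
$- \frac{238012}{-138969} + \frac{334825 \cdot \frac{1}{282902}}{A{\left(-264 \right)}} = - \frac{238012}{-138969} + \frac{334825 \cdot \frac{1}{282902}}{\frac{127}{5} \left(-264\right)} = \left(-238012\right) \left(- \frac{1}{138969}\right) + \frac{334825 \cdot \frac{1}{282902}}{- \frac{33528}{5}} = \frac{238012}{138969} + \frac{334825}{282902} \left(- \frac{5}{33528}\right) = \frac{238012}{138969} - \frac{1674125}{9485138256} = \frac{752448025036649}{439380059432688}$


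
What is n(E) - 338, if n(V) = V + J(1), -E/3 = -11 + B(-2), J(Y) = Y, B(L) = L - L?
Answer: -304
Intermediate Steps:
B(L) = 0
E = 33 (E = -3*(-11 + 0) = -3*(-11) = 33)
n(V) = 1 + V (n(V) = V + 1 = 1 + V)
n(E) - 338 = (1 + 33) - 338 = 34 - 338 = -304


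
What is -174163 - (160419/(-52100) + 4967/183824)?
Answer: -416992487018411/2394307600 ≈ -1.7416e+5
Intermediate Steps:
-174163 - (160419/(-52100) + 4967/183824) = -174163 - (160419*(-1/52100) + 4967*(1/183824)) = -174163 - (-160419/52100 + 4967/183824) = -174163 - 1*(-7307520389/2394307600) = -174163 + 7307520389/2394307600 = -416992487018411/2394307600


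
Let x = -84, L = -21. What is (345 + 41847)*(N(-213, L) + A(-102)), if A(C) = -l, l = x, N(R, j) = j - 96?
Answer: -1392336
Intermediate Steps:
N(R, j) = -96 + j
l = -84
A(C) = 84 (A(C) = -1*(-84) = 84)
(345 + 41847)*(N(-213, L) + A(-102)) = (345 + 41847)*((-96 - 21) + 84) = 42192*(-117 + 84) = 42192*(-33) = -1392336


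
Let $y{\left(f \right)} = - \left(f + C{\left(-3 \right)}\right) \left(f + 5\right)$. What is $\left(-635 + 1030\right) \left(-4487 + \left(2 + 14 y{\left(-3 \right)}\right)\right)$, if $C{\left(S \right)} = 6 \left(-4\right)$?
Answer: $-1472955$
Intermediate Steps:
$C{\left(S \right)} = -24$
$y{\left(f \right)} = - \left(-24 + f\right) \left(5 + f\right)$ ($y{\left(f \right)} = - \left(f - 24\right) \left(f + 5\right) = - \left(-24 + f\right) \left(5 + f\right)$)
$\left(-635 + 1030\right) \left(-4487 + \left(2 + 14 y{\left(-3 \right)}\right)\right) = \left(-635 + 1030\right) \left(-4487 + \left(2 + 14 \left(120 - \left(-3\right)^{2} + 19 \left(-3\right)\right)\right)\right) = 395 \left(-4487 + \left(2 + 14 \left(120 - 9 - 57\right)\right)\right) = 395 \left(-4487 + \left(2 + 14 \cdot 54\right)\right) = 395 \left(-4487 + \left(2 + 756\right)\right) = 395 \left(-4487 + 758\right) = 395 \left(-3729\right) = -1472955$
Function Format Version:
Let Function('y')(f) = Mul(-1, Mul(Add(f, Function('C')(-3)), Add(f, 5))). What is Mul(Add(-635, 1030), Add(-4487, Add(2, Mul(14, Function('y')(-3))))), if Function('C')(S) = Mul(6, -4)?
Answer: -1472955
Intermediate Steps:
Function('C')(S) = -24
Function('y')(f) = Mul(-1, Add(-24, f), Add(5, f)) (Function('y')(f) = Mul(-1, Mul(Add(f, -24), Add(f, 5))) = Mul(-1, Mul(Add(-24, f), Add(5, f))) = Mul(-1, Add(-24, f), Add(5, f)))
Mul(Add(-635, 1030), Add(-4487, Add(2, Mul(14, Function('y')(-3))))) = Mul(Add(-635, 1030), Add(-4487, Add(2, Mul(14, Add(120, Mul(-1, Pow(-3, 2)), Mul(19, -3)))))) = Mul(395, Add(-4487, Add(2, Mul(14, Add(120, Mul(-1, 9), -57))))) = Mul(395, Add(-4487, Add(2, Mul(14, Add(120, -9, -57))))) = Mul(395, Add(-4487, Add(2, Mul(14, 54)))) = Mul(395, Add(-4487, Add(2, 756))) = Mul(395, Add(-4487, 758)) = Mul(395, -3729) = -1472955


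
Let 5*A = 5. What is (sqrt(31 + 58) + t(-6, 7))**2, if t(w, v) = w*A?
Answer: (6 - sqrt(89))**2 ≈ 11.792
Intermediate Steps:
A = 1 (A = (1/5)*5 = 1)
t(w, v) = w (t(w, v) = w*1 = w)
(sqrt(31 + 58) + t(-6, 7))**2 = (sqrt(31 + 58) - 6)**2 = (sqrt(89) - 6)**2 = (-6 + sqrt(89))**2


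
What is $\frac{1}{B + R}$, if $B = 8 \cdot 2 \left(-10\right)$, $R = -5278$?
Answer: $- \frac{1}{5438} \approx -0.00018389$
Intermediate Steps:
$B = -160$ ($B = 16 \left(-10\right) = -160$)
$\frac{1}{B + R} = \frac{1}{-160 - 5278} = \frac{1}{-5438} = - \frac{1}{5438}$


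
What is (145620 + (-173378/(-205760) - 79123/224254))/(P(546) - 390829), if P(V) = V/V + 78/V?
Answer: -11758764312831081/31559107276079200 ≈ -0.37259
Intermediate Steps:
P(V) = 1 + 78/V
(145620 + (-173378/(-205760) - 79123/224254))/(P(546) - 390829) = (145620 + (-173378/(-205760) - 79123/224254))/((78 + 546)/546 - 390829) = (145620 + (-173378*(-1/205760) - 79123*1/224254))/((1/546)*624 - 390829) = (145620 + (86689/102880 - 79123/224254))/(8/7 - 390829) = (145620 + 5650090383/11535625760)/(-2735795/7) = (1679823473261583/11535625760)*(-7/2735795) = -11758764312831081/31559107276079200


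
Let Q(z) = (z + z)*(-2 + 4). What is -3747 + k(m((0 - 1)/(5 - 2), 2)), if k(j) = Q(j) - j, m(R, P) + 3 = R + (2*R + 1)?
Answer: -3756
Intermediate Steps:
Q(z) = 4*z (Q(z) = (2*z)*2 = 4*z)
m(R, P) = -2 + 3*R (m(R, P) = -3 + (R + (2*R + 1)) = -3 + (R + (1 + 2*R)) = -3 + (1 + 3*R) = -2 + 3*R)
k(j) = 3*j (k(j) = 4*j - j = 3*j)
-3747 + k(m((0 - 1)/(5 - 2), 2)) = -3747 + 3*(-2 + 3*((0 - 1)/(5 - 2))) = -3747 + 3*(-2 + 3*(-1/3)) = -3747 + 3*(-2 - 1) = -3747 + 3*(-3) = -3747 - 9 = -3756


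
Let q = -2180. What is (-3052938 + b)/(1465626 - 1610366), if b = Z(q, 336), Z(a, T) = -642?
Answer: 152679/7237 ≈ 21.097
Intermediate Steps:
b = -642
(-3052938 + b)/(1465626 - 1610366) = (-3052938 - 642)/(1465626 - 1610366) = -3053580/(-144740) = -3053580*(-1/144740) = 152679/7237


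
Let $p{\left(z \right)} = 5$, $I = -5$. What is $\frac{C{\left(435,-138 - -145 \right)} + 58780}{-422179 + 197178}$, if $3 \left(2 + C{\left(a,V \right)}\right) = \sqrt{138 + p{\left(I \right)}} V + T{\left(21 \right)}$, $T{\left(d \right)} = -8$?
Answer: $- \frac{176326}{675003} - \frac{\sqrt{143}}{96429} \approx -0.26135$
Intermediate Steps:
$C{\left(a,V \right)} = - \frac{14}{3} + \frac{V \sqrt{143}}{3}$ ($C{\left(a,V \right)} = -2 + \frac{\sqrt{138 + 5} V - 8}{3} = -2 + \frac{\sqrt{143} V - 8}{3} = -2 + \frac{V \sqrt{143} - 8}{3} = -2 + \frac{-8 + V \sqrt{143}}{3} = -2 + \left(- \frac{8}{3} + \frac{V \sqrt{143}}{3}\right) = - \frac{14}{3} + \frac{V \sqrt{143}}{3}$)
$\frac{C{\left(435,-138 - -145 \right)} + 58780}{-422179 + 197178} = \frac{\left(- \frac{14}{3} + \frac{\left(-138 - -145\right) \sqrt{143}}{3}\right) + 58780}{-422179 + 197178} = \frac{\left(- \frac{14}{3} + \frac{\left(-138 + 145\right) \sqrt{143}}{3}\right) + 58780}{-225001} = \left(\left(- \frac{14}{3} + \frac{1}{3} \cdot 7 \sqrt{143}\right) + 58780\right) \left(- \frac{1}{225001}\right) = \left(\left(- \frac{14}{3} + \frac{7 \sqrt{143}}{3}\right) + 58780\right) \left(- \frac{1}{225001}\right) = \left(\frac{176326}{3} + \frac{7 \sqrt{143}}{3}\right) \left(- \frac{1}{225001}\right) = - \frac{176326}{675003} - \frac{\sqrt{143}}{96429}$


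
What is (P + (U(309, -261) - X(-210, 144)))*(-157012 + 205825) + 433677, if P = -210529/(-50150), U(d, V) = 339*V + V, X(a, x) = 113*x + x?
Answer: -257386912920573/50150 ≈ -5.1323e+9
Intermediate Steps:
X(a, x) = 114*x
U(d, V) = 340*V
P = 210529/50150 (P = -210529*(-1/50150) = 210529/50150 ≈ 4.1980)
(P + (U(309, -261) - X(-210, 144)))*(-157012 + 205825) + 433677 = (210529/50150 + (340*(-261) - 114*144))*(-157012 + 205825) + 433677 = (210529/50150 + (-88740 - 1*16416))*48813 + 433677 = (210529/50150 + (-88740 - 16416))*48813 + 433677 = (210529/50150 - 105156)*48813 + 433677 = -5273362871/50150*48813 + 433677 = -257408661822123/50150 + 433677 = -257386912920573/50150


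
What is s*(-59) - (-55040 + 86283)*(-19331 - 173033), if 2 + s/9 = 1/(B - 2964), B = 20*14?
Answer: 16130919216107/2684 ≈ 6.0100e+9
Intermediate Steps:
B = 280
s = -48321/2684 (s = -18 + 9/(280 - 2964) = -18 + 9/(-2684) = -18 + 9*(-1/2684) = -18 - 9/2684 = -48321/2684 ≈ -18.003)
s*(-59) - (-55040 + 86283)*(-19331 - 173033) = -48321/2684*(-59) - (-55040 + 86283)*(-19331 - 173033) = 2850939/2684 - 31243*(-192364) = 2850939/2684 - 1*(-6010028452) = 2850939/2684 + 6010028452 = 16130919216107/2684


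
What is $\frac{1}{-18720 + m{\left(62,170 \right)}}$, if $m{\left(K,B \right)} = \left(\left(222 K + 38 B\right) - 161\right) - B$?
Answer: $\frac{1}{1173} \approx 0.00085251$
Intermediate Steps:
$m{\left(K,B \right)} = -161 + 37 B + 222 K$ ($m{\left(K,B \right)} = \left(\left(38 B + 222 K\right) - 161\right) - B = \left(-161 + 38 B + 222 K\right) - B = -161 + 37 B + 222 K$)
$\frac{1}{-18720 + m{\left(62,170 \right)}} = \frac{1}{-18720 + \left(-161 + 37 \cdot 170 + 222 \cdot 62\right)} = \frac{1}{-18720 + \left(-161 + 6290 + 13764\right)} = \frac{1}{-18720 + 19893} = \frac{1}{1173}$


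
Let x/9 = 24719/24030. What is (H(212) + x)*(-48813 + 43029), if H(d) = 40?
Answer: -126784316/445 ≈ -2.8491e+5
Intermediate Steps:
x = 24719/2670 (x = 9*(24719/24030) = 24719/2670 ≈ 9.2581)
(H(212) + x)*(-48813 + 43029) = (40 + 24719/2670)*(-48813 + 43029) = (131519/2670)*(-5784) = -126784316/445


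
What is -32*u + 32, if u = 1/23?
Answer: 704/23 ≈ 30.609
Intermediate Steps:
u = 1/23 ≈ 0.043478
-32*u + 32 = -32*1/23 + 32 = -32/23 + 32 = 704/23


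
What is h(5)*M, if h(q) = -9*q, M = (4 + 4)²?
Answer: -2880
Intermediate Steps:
M = 64 (M = 8² = 64)
h(5)*M = -9*5*64 = -45*64 = -2880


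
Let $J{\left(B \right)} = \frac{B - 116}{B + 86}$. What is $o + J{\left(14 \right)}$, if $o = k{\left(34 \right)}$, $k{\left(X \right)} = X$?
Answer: $\frac{1649}{50} \approx 32.98$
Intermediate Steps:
$J{\left(B \right)} = \frac{-116 + B}{86 + B}$
$o = 34$
$o + J{\left(14 \right)} = 34 + \frac{-116 + 14}{86 + 14} = 34 + \frac{1}{100} \left(-102\right) = 34 - \frac{51}{50} = \frac{1649}{50}$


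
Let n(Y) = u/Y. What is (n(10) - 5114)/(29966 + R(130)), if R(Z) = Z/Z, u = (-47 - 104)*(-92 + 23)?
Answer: -40721/299670 ≈ -0.13589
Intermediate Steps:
u = 10419 (u = -151*(-69) = 10419)
R(Z) = 1
n(Y) = 10419/Y
(n(10) - 5114)/(29966 + R(130)) = (10419/10 - 5114)/(29966 + 1) = (10419*(1/10) - 5114)/29967 = (10419/10 - 5114)*(1/29967) = -40721/10*1/29967 = -40721/299670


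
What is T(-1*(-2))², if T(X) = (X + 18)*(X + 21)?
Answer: 211600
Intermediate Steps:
T(X) = (18 + X)*(21 + X)
T(-1*(-2))² = (378 + (-1*(-2))² + 39*(-1*(-2)))² = (378 + 2² + 39*2)² = (378 + 4 + 78)² = 460² = 211600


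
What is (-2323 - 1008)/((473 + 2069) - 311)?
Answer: -3331/2231 ≈ -1.4931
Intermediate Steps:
(-2323 - 1008)/((473 + 2069) - 311) = -3331/(2542 - 311) = -3331/2231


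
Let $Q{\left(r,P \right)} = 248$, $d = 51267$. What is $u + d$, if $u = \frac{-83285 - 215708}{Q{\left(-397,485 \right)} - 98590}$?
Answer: $\frac{5041998307}{98342} \approx 51270.0$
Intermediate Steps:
$u = \frac{298993}{98342}$ ($u = \frac{-83285 - 215708}{248 - 98590} = - \frac{298993}{-98342} = \left(-298993\right) \left(- \frac{1}{98342}\right) = \frac{298993}{98342} \approx 3.0403$)
$u + d = \frac{298993}{98342} + 51267 = \frac{5041998307}{98342}$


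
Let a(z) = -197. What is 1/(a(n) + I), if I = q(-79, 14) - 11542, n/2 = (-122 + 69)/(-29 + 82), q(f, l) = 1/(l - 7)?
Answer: -7/82172 ≈ -8.5187e-5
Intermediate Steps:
q(f, l) = 1/(-7 + l)
n = -2 (n = 2*((-122 + 69)/(-29 + 82)) = 2*(-53/53) = 2*(-53*1/53) = 2*(-1) = -2)
I = -80793/7 (I = 1/(-7 + 14) - 11542 = 1/7 - 11542 = ⅐ - 11542 = -80793/7 ≈ -11542.)
1/(a(n) + I) = 1/(-197 - 80793/7) = 1/(-82172/7) = -7/82172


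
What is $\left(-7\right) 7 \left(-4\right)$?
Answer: $196$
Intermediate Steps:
$\left(-7\right) 7 \left(-4\right) = \left(-49\right) \left(-4\right) = 196$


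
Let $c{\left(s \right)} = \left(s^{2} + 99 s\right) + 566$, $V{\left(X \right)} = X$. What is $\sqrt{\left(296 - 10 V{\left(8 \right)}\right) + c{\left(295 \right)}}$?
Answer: $14 \sqrt{597} \approx 342.07$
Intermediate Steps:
$c{\left(s \right)} = 566 + s^{2} + 99 s$
$\sqrt{\left(296 - 10 V{\left(8 \right)}\right) + c{\left(295 \right)}} = \sqrt{\left(296 - 80\right) + \left(566 + 295^{2} + 99 \cdot 295\right)} = \sqrt{\left(296 - 80\right) + \left(566 + 87025 + 29205\right)} = \sqrt{216 + 116796} = \sqrt{117012} = 14 \sqrt{597}$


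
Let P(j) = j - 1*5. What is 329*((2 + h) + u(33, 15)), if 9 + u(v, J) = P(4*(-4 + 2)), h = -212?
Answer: -76328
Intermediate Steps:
P(j) = -5 + j (P(j) = j - 5 = -5 + j)
u(v, J) = -22 (u(v, J) = -9 + (-5 + 4*(-4 + 2)) = -9 + (-5 + 4*(-2)) = -9 + (-5 - 8) = -9 - 13 = -22)
329*((2 + h) + u(33, 15)) = 329*((2 - 212) - 22) = 329*(-210 - 22) = 329*(-232) = -76328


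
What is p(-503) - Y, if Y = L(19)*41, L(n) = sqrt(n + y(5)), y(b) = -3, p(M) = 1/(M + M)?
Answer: -164985/1006 ≈ -164.00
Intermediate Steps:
p(M) = 1/(2*M)
L(n) = sqrt(-3 + n) (L(n) = sqrt(n - 3) = sqrt(-3 + n))
Y = 164 (Y = sqrt(-3 + 19)*41 = sqrt(16)*41 = 4*41 = 164)
p(-503) - Y = (1/2)/(-503) - 1*164 = (1/2)*(-1/503) - 164 = -1/1006 - 164 = -164985/1006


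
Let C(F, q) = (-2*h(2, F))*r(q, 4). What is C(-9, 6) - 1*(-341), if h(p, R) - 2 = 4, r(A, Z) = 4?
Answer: 293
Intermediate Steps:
h(p, R) = 6 (h(p, R) = 2 + 4 = 6)
C(F, q) = -48 (C(F, q) = -2*6*4 = -12*4 = -48)
C(-9, 6) - 1*(-341) = -48 - 1*(-341) = -48 + 341 = 293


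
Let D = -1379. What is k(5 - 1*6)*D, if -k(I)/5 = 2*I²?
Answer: 13790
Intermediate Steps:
k(I) = -10*I²
k(5 - 1*6)*D = -10*(5 - 1*6)²*(-1379) = -10*(5 - 6)²*(-1379) = -10*(-1)²*(-1379) = -10*1*(-1379) = -10*(-1379) = 13790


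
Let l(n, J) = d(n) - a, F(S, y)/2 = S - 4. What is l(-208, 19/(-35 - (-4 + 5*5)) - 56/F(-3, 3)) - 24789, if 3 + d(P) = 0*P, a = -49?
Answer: -24743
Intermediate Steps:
F(S, y) = -8 + 2*S (F(S, y) = 2*(S - 4) = 2*(-4 + S) = -8 + 2*S)
d(P) = -3 (d(P) = -3 + 0*P = -3 + 0 = -3)
l(n, J) = 46 (l(n, J) = -3 - 1*(-49) = -3 + 49 = 46)
l(-208, 19/(-35 - (-4 + 5*5)) - 56/F(-3, 3)) - 24789 = 46 - 24789 = -24743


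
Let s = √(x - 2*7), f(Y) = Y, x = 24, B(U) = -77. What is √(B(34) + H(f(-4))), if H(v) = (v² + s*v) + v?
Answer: √(-65 - 4*√10) ≈ 8.8119*I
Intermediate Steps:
s = √10 (s = √(24 - 2*7) = √(24 - 14) = √10 ≈ 3.1623)
H(v) = v + v² + v*√10 (H(v) = (v² + √10*v) + v = (v² + v*√10) + v = v + v² + v*√10)
√(B(34) + H(f(-4))) = √(-77 - 4*(1 - 4 + √10)) = √(-77 - 4*(-3 + √10)) = √(-77 + (12 - 4*√10)) = √(-65 - 4*√10)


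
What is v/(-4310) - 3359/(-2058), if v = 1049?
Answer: 3079612/2217495 ≈ 1.3888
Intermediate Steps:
v/(-4310) - 3359/(-2058) = 1049/(-4310) - 3359/(-2058) = 1049*(-1/4310) - 3359*(-1/2058) = -1049/4310 + 3359/2058 = 3079612/2217495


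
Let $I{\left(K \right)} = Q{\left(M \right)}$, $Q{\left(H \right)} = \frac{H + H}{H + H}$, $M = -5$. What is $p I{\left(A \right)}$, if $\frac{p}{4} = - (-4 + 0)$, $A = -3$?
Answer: $16$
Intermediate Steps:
$Q{\left(H \right)} = 1$ ($Q{\left(H \right)} = \frac{2 H}{2 H} = 2 H \frac{1}{2 H} = 1$)
$I{\left(K \right)} = 1$
$p = 16$ ($p = 4 \left(- (-4 + 0)\right) = 4 \left(\left(-1\right) \left(-4\right)\right) = 4 \cdot 4 = 16$)
$p I{\left(A \right)} = 16 \cdot 1 = 16$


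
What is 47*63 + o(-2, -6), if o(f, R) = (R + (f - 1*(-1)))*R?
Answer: 3003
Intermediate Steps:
o(f, R) = R*(1 + R + f) (o(f, R) = (R + (f + 1))*R = (R + (1 + f))*R = (1 + R + f)*R = R*(1 + R + f))
47*63 + o(-2, -6) = 47*63 - 6*(1 - 6 - 2) = 2961 - 6*(-7) = 2961 + 42 = 3003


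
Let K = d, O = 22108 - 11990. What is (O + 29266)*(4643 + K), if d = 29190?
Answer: 1332478872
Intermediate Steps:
O = 10118
K = 29190
(O + 29266)*(4643 + K) = (10118 + 29266)*(4643 + 29190) = 39384*33833 = 1332478872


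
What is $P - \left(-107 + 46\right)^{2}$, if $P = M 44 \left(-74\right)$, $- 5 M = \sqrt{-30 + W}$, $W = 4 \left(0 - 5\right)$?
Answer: $-3721 + 3256 i \sqrt{2} \approx -3721.0 + 4604.7 i$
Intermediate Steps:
$W = -20$ ($W = 4 \left(-5\right) = -20$)
$M = - i \sqrt{2}$ ($M = - \frac{\sqrt{-30 - 20}}{5} = - \frac{\sqrt{-50}}{5} = - \frac{5 i \sqrt{2}}{5} = - i \sqrt{2} \approx - 1.4142 i$)
$P = 3256 i \sqrt{2}$ ($P = - i \sqrt{2} \cdot 44 \left(-74\right) = - 44 i \sqrt{2} \left(-74\right) = 3256 i \sqrt{2} \approx 4604.7 i$)
$P - \left(-107 + 46\right)^{2} = 3256 i \sqrt{2} - \left(-107 + 46\right)^{2} = 3256 i \sqrt{2} - \left(-61\right)^{2} = 3256 i \sqrt{2} - 3721 = -3721 + 3256 i \sqrt{2}$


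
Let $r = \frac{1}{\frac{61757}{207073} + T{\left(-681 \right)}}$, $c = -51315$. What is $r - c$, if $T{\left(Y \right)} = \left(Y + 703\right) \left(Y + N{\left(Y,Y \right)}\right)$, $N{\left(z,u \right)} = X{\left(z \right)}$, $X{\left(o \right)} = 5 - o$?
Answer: $\frac{1172023876978}{22839787} \approx 51315.0$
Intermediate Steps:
$N{\left(z,u \right)} = 5 - z$
$T{\left(Y \right)} = 3515 + 5 Y$ ($T{\left(Y \right)} = \left(Y + 703\right) \left(Y - \left(-5 + Y\right)\right) = \left(703 + Y\right) 5 = 3515 + 5 Y$)
$r = \frac{207073}{22839787}$ ($r = \frac{1}{\frac{61757}{207073} + \left(3515 + 5 \left(-681\right)\right)} = \frac{1}{61757 \cdot \frac{1}{207073} + \left(3515 - 3405\right)} = \frac{1}{\frac{61757}{207073} + 110} = \frac{1}{\frac{22839787}{207073}} = \frac{207073}{22839787} \approx 0.0090663$)
$r - c = \frac{207073}{22839787} - -51315 = \frac{207073}{22839787} + 51315 = \frac{1172023876978}{22839787}$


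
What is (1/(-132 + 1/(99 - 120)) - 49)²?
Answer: 18468266404/7689529 ≈ 2401.7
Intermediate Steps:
(1/(-132 + 1/(99 - 120)) - 49)² = (1/(-132 + 1/(-21)) - 49)² = (1/(-132 - 1/21) - 49)² = (1/(-2773/21) - 49)² = (-21/2773 - 49)² = (-135898/2773)² = 18468266404/7689529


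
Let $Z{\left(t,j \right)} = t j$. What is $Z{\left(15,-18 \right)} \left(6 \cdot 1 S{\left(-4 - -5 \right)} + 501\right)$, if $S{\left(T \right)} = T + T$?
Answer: $-138510$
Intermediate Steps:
$Z{\left(t,j \right)} = j t$
$S{\left(T \right)} = 2 T$
$Z{\left(15,-18 \right)} \left(6 \cdot 1 S{\left(-4 - -5 \right)} + 501\right) = \left(-18\right) 15 \left(6 \cdot 1 \cdot 2 \left(-4 - -5\right) + 501\right) = - 270 \left(6 \cdot 2 \left(-4 + 5\right) + 501\right) = - 270 \left(6 \cdot 2 \cdot 1 + 501\right) = - 270 \left(6 \cdot 2 + 501\right) = - 270 \left(12 + 501\right) = \left(-270\right) 513 = -138510$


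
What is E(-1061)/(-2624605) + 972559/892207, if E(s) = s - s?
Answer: 972559/892207 ≈ 1.0901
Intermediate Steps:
E(s) = 0
E(-1061)/(-2624605) + 972559/892207 = 0/(-2624605) + 972559/892207 = 0*(-1/2624605) + 972559*(1/892207) = 0 + 972559/892207 = 972559/892207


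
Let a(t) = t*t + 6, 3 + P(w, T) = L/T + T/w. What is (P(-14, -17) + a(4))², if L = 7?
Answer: 22212369/56644 ≈ 392.14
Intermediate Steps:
P(w, T) = -3 + 7/T + T/w (P(w, T) = -3 + (7/T + T/w) = -3 + 7/T + T/w)
a(t) = 6 + t² (a(t) = t² + 6 = 6 + t²)
(P(-14, -17) + a(4))² = ((-3 + 7/(-17) - 17/(-14)) + (6 + 4²))² = ((-3 + 7*(-1/17) - 17*(-1/14)) + (6 + 16))² = ((-3 - 7/17 + 17/14) + 22)² = (-523/238 + 22)² = (4713/238)² = 22212369/56644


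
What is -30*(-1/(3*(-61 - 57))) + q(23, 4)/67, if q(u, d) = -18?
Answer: -1397/3953 ≈ -0.35340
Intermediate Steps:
-30*(-1/(3*(-61 - 57))) + q(23, 4)/67 = -30*(-1/(3*(-61 - 57))) - 18/67 = -30/((-118*(-3))) - 18*1/67 = -30/354 - 18/67 = -30*1/354 - 18/67 = -5/59 - 18/67 = -1397/3953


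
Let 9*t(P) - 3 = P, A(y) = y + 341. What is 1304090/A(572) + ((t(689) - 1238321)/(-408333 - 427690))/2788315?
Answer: 27359624648037680311/19154611487220165 ≈ 1428.4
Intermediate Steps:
A(y) = 341 + y
t(P) = ⅓ + P/9
1304090/A(572) + ((t(689) - 1238321)/(-408333 - 427690))/2788315 = 1304090/(341 + 572) + (((⅓ + (⅑)*689) - 1238321)/(-408333 - 427690))/2788315 = 1304090/913 + (((⅓ + 689/9) - 1238321)/(-836023))*(1/2788315) = 1304090*(1/913) + ((692/9 - 1238321)*(-1/836023))*(1/2788315) = 1304090/913 - 11144197/9*(-1/836023)*(1/2788315) = 1304090/913 + (11144197/7524207)*(1/2788315) = 1304090/913 + 11144197/20979859241205 = 27359624648037680311/19154611487220165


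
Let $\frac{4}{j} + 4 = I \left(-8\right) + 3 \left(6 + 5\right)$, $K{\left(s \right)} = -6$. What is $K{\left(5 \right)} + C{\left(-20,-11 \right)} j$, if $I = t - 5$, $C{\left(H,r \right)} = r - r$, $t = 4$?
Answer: $-6$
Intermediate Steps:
$C{\left(H,r \right)} = 0$
$I = -1$ ($I = 4 - 5 = -1$)
$j = \frac{4}{37}$ ($j = \frac{4}{-4 - \left(-8 - 3 \left(6 + 5\right)\right)} = \frac{4}{-4 + \left(8 + 3 \cdot 11\right)} = \frac{4}{-4 + \left(8 + 33\right)} = \frac{4}{-4 + 41} = \frac{4}{37} \approx 0.10811$)
$K{\left(5 \right)} + C{\left(-20,-11 \right)} j = -6 + 0 \cdot \frac{4}{37} = -6 + 0 = -6$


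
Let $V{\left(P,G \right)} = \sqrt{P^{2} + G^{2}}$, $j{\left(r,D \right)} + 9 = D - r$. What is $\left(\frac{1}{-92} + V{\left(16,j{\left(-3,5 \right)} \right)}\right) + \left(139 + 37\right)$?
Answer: $\frac{16191}{92} + \sqrt{257} \approx 192.02$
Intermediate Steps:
$j{\left(r,D \right)} = -9 + D - r$ ($j{\left(r,D \right)} = -9 + \left(D - r\right) = -9 + D - r$)
$V{\left(P,G \right)} = \sqrt{G^{2} + P^{2}}$
$\left(\frac{1}{-92} + V{\left(16,j{\left(-3,5 \right)} \right)}\right) + \left(139 + 37\right) = \left(\frac{1}{-92} + \sqrt{\left(-9 + 5 - -3\right)^{2} + 16^{2}}\right) + \left(139 + 37\right) = \left(- \frac{1}{92} + \sqrt{\left(-9 + 5 + 3\right)^{2} + 256}\right) + 176 = \left(- \frac{1}{92} + \sqrt{\left(-1\right)^{2} + 256}\right) + 176 = \left(- \frac{1}{92} + \sqrt{1 + 256}\right) + 176 = \left(- \frac{1}{92} + \sqrt{257}\right) + 176 = \frac{16191}{92} + \sqrt{257}$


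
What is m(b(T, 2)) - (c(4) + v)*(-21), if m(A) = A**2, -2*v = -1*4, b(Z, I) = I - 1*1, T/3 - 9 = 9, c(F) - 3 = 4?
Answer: 190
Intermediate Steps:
c(F) = 7 (c(F) = 3 + 4 = 7)
T = 54 (T = 27 + 3*9 = 27 + 27 = 54)
b(Z, I) = -1 + I (b(Z, I) = I - 1 = -1 + I)
v = 2 (v = -(-1)*4/2 = -1/2*(-4) = 2)
m(b(T, 2)) - (c(4) + v)*(-21) = (-1 + 2)**2 - (7 + 2)*(-21) = 1**2 - 9*(-21) = 1 - 1*(-189) = 1 + 189 = 190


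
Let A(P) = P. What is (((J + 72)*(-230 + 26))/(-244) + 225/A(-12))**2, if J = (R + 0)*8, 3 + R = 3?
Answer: 102272769/59536 ≈ 1717.8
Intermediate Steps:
R = 0 (R = -3 + 3 = 0)
J = 0 (J = (0 + 0)*8 = 0*8 = 0)
(((J + 72)*(-230 + 26))/(-244) + 225/A(-12))**2 = (((0 + 72)*(-230 + 26))/(-244) + 225/(-12))**2 = ((72*(-204))*(-1/244) + 225*(-1/12))**2 = (-14688*(-1/244) - 75/4)**2 = (3672/61 - 75/4)**2 = (10113/244)**2 = 102272769/59536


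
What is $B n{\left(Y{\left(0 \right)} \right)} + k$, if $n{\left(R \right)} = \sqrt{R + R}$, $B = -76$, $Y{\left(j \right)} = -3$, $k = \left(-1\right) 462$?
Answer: $-462 - 76 i \sqrt{6} \approx -462.0 - 186.16 i$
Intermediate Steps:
$k = -462$
$n{\left(R \right)} = \sqrt{2} \sqrt{R}$ ($n{\left(R \right)} = \sqrt{2 R} = \sqrt{2} \sqrt{R}$)
$B n{\left(Y{\left(0 \right)} \right)} + k = - 76 \sqrt{2} \sqrt{-3} - 462 = - 76 \sqrt{2} i \sqrt{3} - 462 = - 76 i \sqrt{6} - 462 = -462 - 76 i \sqrt{6}$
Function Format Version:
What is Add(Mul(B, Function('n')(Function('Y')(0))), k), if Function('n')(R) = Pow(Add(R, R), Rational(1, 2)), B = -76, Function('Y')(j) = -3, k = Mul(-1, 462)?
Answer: Add(-462, Mul(-76, I, Pow(6, Rational(1, 2)))) ≈ Add(-462.00, Mul(-186.16, I))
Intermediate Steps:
k = -462
Function('n')(R) = Mul(Pow(2, Rational(1, 2)), Pow(R, Rational(1, 2))) (Function('n')(R) = Pow(Mul(2, R), Rational(1, 2)) = Mul(Pow(2, Rational(1, 2)), Pow(R, Rational(1, 2))))
Add(Mul(B, Function('n')(Function('Y')(0))), k) = Add(Mul(-76, Mul(Pow(2, Rational(1, 2)), Pow(-3, Rational(1, 2)))), -462) = Add(Mul(-76, Mul(Pow(2, Rational(1, 2)), Mul(I, Pow(3, Rational(1, 2))))), -462) = Add(Mul(-76, Mul(I, Pow(6, Rational(1, 2)))), -462) = Add(Mul(-76, I, Pow(6, Rational(1, 2))), -462) = Add(-462, Mul(-76, I, Pow(6, Rational(1, 2))))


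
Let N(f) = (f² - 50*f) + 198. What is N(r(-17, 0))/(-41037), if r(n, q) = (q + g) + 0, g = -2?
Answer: -302/41037 ≈ -0.0073592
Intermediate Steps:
r(n, q) = -2 + q (r(n, q) = (q - 2) + 0 = (-2 + q) + 0 = -2 + q)
N(f) = 198 + f² - 50*f
N(r(-17, 0))/(-41037) = (198 + (-2 + 0)² - 50*(-2 + 0))/(-41037) = (198 + (-2)² - 50*(-2))*(-1/41037) = (198 + 4 + 100)*(-1/41037) = 302*(-1/41037) = -302/41037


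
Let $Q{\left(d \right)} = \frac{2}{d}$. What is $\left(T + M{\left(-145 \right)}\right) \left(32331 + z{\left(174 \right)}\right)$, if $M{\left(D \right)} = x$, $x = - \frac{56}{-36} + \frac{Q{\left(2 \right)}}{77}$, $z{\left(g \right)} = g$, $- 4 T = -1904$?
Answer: $\frac{325990675}{21} \approx 1.5523 \cdot 10^{7}$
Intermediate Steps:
$T = 476$ ($T = \left(- \frac{1}{4}\right) \left(-1904\right) = 476$)
$x = \frac{1087}{693}$ ($x = - \frac{56}{-36} + \frac{2 \cdot \frac{1}{2}}{77} = \left(-56\right) \left(- \frac{1}{36}\right) + 2 \cdot \frac{1}{2} \cdot \frac{1}{77} = \frac{14}{9} + 1 \cdot \frac{1}{77} = \frac{14}{9} + \frac{1}{77} = \frac{1087}{693} \approx 1.5685$)
$M{\left(D \right)} = \frac{1087}{693}$
$\left(T + M{\left(-145 \right)}\right) \left(32331 + z{\left(174 \right)}\right) = \left(476 + \frac{1087}{693}\right) \left(32331 + 174\right) = \frac{330955}{693} \cdot 32505 = \frac{325990675}{21}$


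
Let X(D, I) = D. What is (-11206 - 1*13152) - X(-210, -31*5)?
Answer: -24148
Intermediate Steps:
(-11206 - 1*13152) - X(-210, -31*5) = (-11206 - 1*13152) - 1*(-210) = (-11206 - 13152) + 210 = -24358 + 210 = -24148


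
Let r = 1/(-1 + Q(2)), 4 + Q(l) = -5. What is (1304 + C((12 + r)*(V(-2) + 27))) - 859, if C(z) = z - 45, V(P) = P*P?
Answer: 7689/10 ≈ 768.90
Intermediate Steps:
Q(l) = -9 (Q(l) = -4 - 5 = -9)
r = -⅒ (r = 1/(-1 - 9) = 1/(-10) = -⅒ ≈ -0.10000)
V(P) = P²
C(z) = -45 + z
(1304 + C((12 + r)*(V(-2) + 27))) - 859 = (1304 + (-45 + (12 - ⅒)*((-2)² + 27))) - 859 = (1304 + (-45 + 119*(4 + 27)/10)) - 859 = (1304 + (-45 + (119/10)*31)) - 859 = (1304 + (-45 + 3689/10)) - 859 = (1304 + 3239/10) - 859 = 16279/10 - 859 = 7689/10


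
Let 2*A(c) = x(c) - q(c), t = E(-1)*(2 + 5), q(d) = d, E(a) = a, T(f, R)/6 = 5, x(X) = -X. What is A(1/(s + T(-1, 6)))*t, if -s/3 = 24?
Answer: -⅙ ≈ -0.16667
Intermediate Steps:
T(f, R) = 30 (T(f, R) = 6*5 = 30)
s = -72 (s = -3*24 = -72)
t = -7 (t = -(2 + 5) = -1*7 = -7)
A(c) = -c (A(c) = (-c - c)/2 = (-2*c)/2 = -c)
A(1/(s + T(-1, 6)))*t = -1/(-72 + 30)*(-7) = -1/(-42)*(-7) = -1*(-1/42)*(-7) = (1/42)*(-7) = -⅙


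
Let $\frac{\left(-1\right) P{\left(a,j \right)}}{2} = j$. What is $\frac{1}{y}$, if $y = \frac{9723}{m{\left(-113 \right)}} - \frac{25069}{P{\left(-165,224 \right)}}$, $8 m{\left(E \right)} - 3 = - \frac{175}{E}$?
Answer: $\frac{115136}{1975311341} \approx 5.8288 \cdot 10^{-5}$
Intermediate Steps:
$P{\left(a,j \right)} = - 2 j$
$m{\left(E \right)} = \frac{3}{8} - \frac{175}{8 E}$ ($m{\left(E \right)} = \frac{3}{8} + \frac{\left(-175\right) \frac{1}{E}}{8} = \frac{3}{8} - \frac{175}{8 E}$)
$y = \frac{1975311341}{115136}$ ($y = \frac{9723}{\frac{1}{8} \frac{1}{-113} \left(-175 + 3 \left(-113\right)\right)} - \frac{25069}{\left(-2\right) 224} = \frac{9723}{\frac{1}{8} \left(- \frac{1}{113}\right) \left(-175 - 339\right)} - \frac{25069}{-448} = \frac{9723}{\frac{1}{8} \left(- \frac{1}{113}\right) \left(-514\right)} - - \frac{25069}{448} = \frac{9723}{\frac{257}{452}} + \frac{25069}{448} = 9723 \cdot \frac{452}{257} + \frac{25069}{448} = \frac{4394796}{257} + \frac{25069}{448} = \frac{1975311341}{115136} \approx 17156.0$)
$\frac{1}{y} = \frac{1}{\frac{1975311341}{115136}} = \frac{115136}{1975311341}$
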